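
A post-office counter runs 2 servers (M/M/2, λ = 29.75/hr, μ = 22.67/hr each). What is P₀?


a = λ/μ = 29.75/22.67 = 1.3123; ρ = a/c = 0.6562
Σ_{k=0}^{1} a^k/k! (terms k=0..1) = 1.00000 + 1.31231 = 2.31231
Tail: a^2/(2!(1−ρ)) = 1.72215/(2·0.3438) = 2.50424
P₀ = 1/(2.31231 + 2.50424) = 1/4.81655 = 0.207618

Final: 0.207618


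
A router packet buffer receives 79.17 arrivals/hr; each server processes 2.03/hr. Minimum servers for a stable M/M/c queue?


Stability requires cμ > λ ⇔ c > λ/μ.
λ/μ = 79.17/2.03 = 39.0000
Minimum integer c = ⌊39.0000⌋ + 1 = 40
Check: 40·2.03 = 81.20 > 79.17, while 39·2.03 = 79.17 ≤ 79.17

Final: 40 servers


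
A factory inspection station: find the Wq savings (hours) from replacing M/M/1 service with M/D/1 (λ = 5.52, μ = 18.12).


ρ = 5.52/18.12 = 0.3046
Wq(M/M/1) = ρ/(μ−λ) = 0.3046/12.60 = 0.02418 hr
Wq(M/D/1) = ρ/(2(μ−λ)) = 0.01209 hr
Savings = 0.02418 − 0.01209 = 0.01209 hr

Final: 0.01209 hr


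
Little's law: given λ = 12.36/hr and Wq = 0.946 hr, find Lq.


Lq = λWq = 12.36·0.946 = 11.6926

Final: 11.6926


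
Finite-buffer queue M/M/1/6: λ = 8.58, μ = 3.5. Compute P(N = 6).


ρ = λ/μ = 8.58/3.5 = 2.4514
P_K = (1−ρ)ρ^K/(1−ρ^(K+1)) = (-1.4514·217.027846)/(1 − 532.028264)
= -315.000417/-531.028264 = 0.593190

Final: 0.593190


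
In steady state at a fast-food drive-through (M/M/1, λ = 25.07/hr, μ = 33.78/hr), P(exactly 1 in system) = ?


ρ = 25.07/33.78 = 0.7422
P_n = (1−ρ)·ρ^n = (1 − 0.7422)·0.7422^1 = 0.2578·0.742155 = 0.191361

Final: 0.191361


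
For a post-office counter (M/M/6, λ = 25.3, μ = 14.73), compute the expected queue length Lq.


a = λ/μ = 1.7176; ρ = a/6 = 0.2863
P₀ = 0.179395
Lq = P₀·a^c·ρ / (c!·(1−ρ)²) = 0.179395·25.67477·0.2863/(720·0.50942)
= 0.003595

Final: 0.003595


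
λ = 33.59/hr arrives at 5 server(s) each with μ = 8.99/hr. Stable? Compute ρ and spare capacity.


Total capacity cμ = 5·8.99 = 44.95/hr
ρ = λ/(cμ) = 33.59/44.95 = 0.7473
Stable ⇔ ρ < 1: YES
Spare capacity = cμ − λ = 44.95 − 33.59 = 11.36/hr

Final: ρ = 0.7473; stable; margin = 11.36/hr


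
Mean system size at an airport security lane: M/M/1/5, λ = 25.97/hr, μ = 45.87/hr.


ρ = 25.97/45.87 = 0.5662
L = ρ[1 − (K+1)ρ^K + Kρ^(K+1)] / [(1−ρ)(1−ρ^(K+1))]
Numerator: 0.5662·(1 − 6·0.058172 + 5·0.032935) = 0.461788
Denominator: (0.4338)·(0.967065) = 0.419546
L = 0.461788/0.419546 = 1.1007

Final: 1.1007


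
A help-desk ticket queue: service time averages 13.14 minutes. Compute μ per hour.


μ = 1/(service time) in consistent units.
1 hour = 60 min, so μ = 60/13.14 = 4.5662 per hour

Final: 4.5662 /hr


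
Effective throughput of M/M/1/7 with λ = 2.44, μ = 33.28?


ρ = 0.07332; P_K = (1−ρ)ρ^7/(1−ρ^8) = 0.00000001055
λ_eff = λ(1 − P_K) = 2.44·(1 − 0.00000001055) = 2.44·1.000000 = 2.4400 /hr

Final: 2.4400 /hr


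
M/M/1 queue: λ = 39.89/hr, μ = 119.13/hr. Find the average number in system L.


ρ = λ/μ = 39.89/119.13 = 0.3348
L = ρ/(1−ρ) = 0.3348/(1 − 0.3348) = 0.3348/0.6652 = 0.5034

Final: 0.5034


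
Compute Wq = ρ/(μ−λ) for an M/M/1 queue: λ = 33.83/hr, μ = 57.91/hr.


ρ = 33.83/57.91 = 0.5842
Wq = ρ/(μ−λ) = 0.5842/(57.91 − 33.83) = 0.5842/24.08 = 0.02426 hr

Final: 0.02426 hr


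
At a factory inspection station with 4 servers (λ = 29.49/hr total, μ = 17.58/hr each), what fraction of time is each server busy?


ρ = λ/(cμ) = 29.49/(4·17.58) = 29.49/70.32 = 0.4194

Final: 0.4194


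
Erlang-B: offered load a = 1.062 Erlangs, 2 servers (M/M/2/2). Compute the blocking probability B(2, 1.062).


B(c,a) = (a^c/c!) / Σ_{k=0}^{c} a^k/k!
a^2/2! = 0.563922
Σ terms (k=0..2): 1.00000 + 1.06200 + 0.56392 = 2.625922
B = 0.563922/2.625922 = 0.214752

Final: 0.214752


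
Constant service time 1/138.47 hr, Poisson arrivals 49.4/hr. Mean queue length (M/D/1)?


ρ = 49.4/138.47 = 0.3568
M/D/1: Lq = ρ²/(2(1−ρ)) = 0.1273/(2·0.6432) = 0.09893

Final: 0.09893


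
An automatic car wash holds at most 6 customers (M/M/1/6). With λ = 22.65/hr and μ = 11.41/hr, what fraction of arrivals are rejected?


ρ = λ/μ = 22.65/11.41 = 1.9851
P_K = (1−ρ)ρ^K/(1−ρ^(K+1)) = (-0.9851·61.192102)/(1 − 121.472490)
= -60.280388/-120.472490 = 0.500366

Final: 0.500366


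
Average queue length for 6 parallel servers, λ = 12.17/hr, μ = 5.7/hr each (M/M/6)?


a = λ/μ = 2.1351; ρ = a/6 = 0.3558
P₀ = 0.117974
Lq = P₀·a^c·ρ / (c!·(1−ρ)²) = 0.117974·94.73148·0.3558/(720·0.41493)
= 0.01331

Final: 0.01331


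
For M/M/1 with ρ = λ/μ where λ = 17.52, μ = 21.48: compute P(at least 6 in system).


ρ = 17.52/21.48 = 0.8156
P(N ≥ n) = ρ^n = 0.8156^6 = 0.294441

Final: 0.294441


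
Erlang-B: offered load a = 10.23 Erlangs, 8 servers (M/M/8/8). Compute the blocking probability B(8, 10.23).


B(c,a) = (a^c/c!) / Σ_{k=0}^{c} a^k/k!
a^8/8! = 2974.983397
Σ terms (k=0..8): 1.00000 + 10.23000 + 52.32645 + 178.43319 + 456.34289 + 933.67756 + 1591.92024 + 2326.47773 + 2974.98340 = 8525.391473
B = 2974.983397/8525.391473 = 0.348956

Final: 0.348956


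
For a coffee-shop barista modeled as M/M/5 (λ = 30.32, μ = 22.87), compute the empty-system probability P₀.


a = λ/μ = 30.32/22.87 = 1.3258; ρ = a/c = 0.2652
Σ_{k=0}^{4} a^k/k! (terms k=0..4) = 1.00000 + 1.32575 + 0.87881 + 0.38836 + 0.12872 = 3.72165
Tail: a^5/(5!(1−ρ)) = 4.09558/(120·0.7348) = 0.04644
P₀ = 1/(3.72165 + 0.04644) = 1/3.76809 = 0.265386

Final: 0.265386


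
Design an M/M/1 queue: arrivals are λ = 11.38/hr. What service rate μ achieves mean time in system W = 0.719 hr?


W = 1/(μ−λ) ⇒ μ − λ = 1/W = 1/0.719 = 1.3908
μ = λ + 1/W = 11.38 + 1.3908 = 12.7708 per hr

Final: 12.7708 /hr


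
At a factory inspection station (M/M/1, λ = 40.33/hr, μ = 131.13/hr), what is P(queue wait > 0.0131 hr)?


ρ = 40.33/131.13 = 0.3076
P(Wq > t) = ρ·e^{−(μ−λ)t} = 0.3076·e^{−1.1895}
= 0.3076·0.304380 = 0.093614

Final: 0.093614


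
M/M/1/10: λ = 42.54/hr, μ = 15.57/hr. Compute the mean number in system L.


ρ = 42.54/15.57 = 2.7322
L = ρ[1 − (K+1)ρ^K + Kρ^(K+1)] / [(1−ρ)(1−ρ^(K+1))]
Numerator: 2.7322·(1 − 11·23178.681614 + 10·63328.266915) = 1033632.306422
Denominator: (-1.7322)·(-63327.266915) = 109694.051939
L = 1033632.306422/109694.051939 = 9.4229

Final: 9.4229


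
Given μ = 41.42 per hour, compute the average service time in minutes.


Mean service time = 1/μ = 1/41.42 hour = 0.02414 hour
In minutes: 0.02414 × 60 = 1.4486 min

Final: 1.4486 min


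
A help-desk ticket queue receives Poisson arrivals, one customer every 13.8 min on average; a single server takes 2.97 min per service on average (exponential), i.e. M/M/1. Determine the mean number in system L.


λ = 60/13.8 = 4.3478 /hr
μ = 60/2.97 = 20.2020 /hr
ρ = λ/μ = 4.3478/20.2020 = 0.2152
L = ρ/(1−ρ) = 0.2152/0.7848 = 0.2742

Final: 0.2742


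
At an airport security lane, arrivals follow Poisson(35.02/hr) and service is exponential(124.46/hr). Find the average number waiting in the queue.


ρ = 35.02/124.46 = 0.2814
Lq = ρ²/(1−ρ) = 0.07917/0.7186 = 0.1102

Final: 0.1102


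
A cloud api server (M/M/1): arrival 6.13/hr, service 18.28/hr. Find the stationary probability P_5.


ρ = 6.13/18.28 = 0.3353
P_n = (1−ρ)·ρ^n = (1 − 0.3353)·0.3353^5 = 0.6647·0.004241 = 0.002819

Final: 0.002819


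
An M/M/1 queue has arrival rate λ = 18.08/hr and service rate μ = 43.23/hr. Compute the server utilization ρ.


ρ = λ/μ = 18.08/43.23 = 0.4182

Final: 0.4182


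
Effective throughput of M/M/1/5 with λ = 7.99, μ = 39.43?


ρ = 0.2026; P_K = (1−ρ)ρ^5/(1−ρ^6) = 0.0002724
λ_eff = λ(1 − P_K) = 7.99·(1 − 0.0002724) = 7.99·0.999728 = 7.9878 /hr

Final: 7.9878 /hr


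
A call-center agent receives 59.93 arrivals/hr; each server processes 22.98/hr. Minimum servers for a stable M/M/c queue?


Stability requires cμ > λ ⇔ c > λ/μ.
λ/μ = 59.93/22.98 = 2.6079
Minimum integer c = ⌊2.6079⌋ + 1 = 3
Check: 3·22.98 = 68.94 > 59.93, while 2·22.98 = 45.96 ≤ 59.93

Final: 3 servers


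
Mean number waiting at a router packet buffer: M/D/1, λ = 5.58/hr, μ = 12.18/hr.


ρ = 5.58/12.18 = 0.4581
M/D/1: Lq = ρ²/(2(1−ρ)) = 0.2099/(2·0.5419) = 0.19366

Final: 0.19366


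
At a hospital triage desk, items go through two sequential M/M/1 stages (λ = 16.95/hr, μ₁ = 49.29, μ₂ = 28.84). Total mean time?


Each node sees arrival rate λ = 16.95/hr (tandem ⇒ throughput preserved).
W₁ = 1/(μ₁−λ) = 1/(49.29−16.95) = 0.03092 hr
W₂ = 1/(μ₂−λ) = 1/(28.84−16.95) = 0.08410 hr
W_total = W₁ + W₂ = 0.03092 + 0.08410 = 0.11503 hr

Final: 0.11503 hr


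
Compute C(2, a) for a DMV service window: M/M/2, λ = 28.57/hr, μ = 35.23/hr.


a = λ/μ = 0.8110; ρ = a/2 = 0.4055
P₀ = 0.423003 (from M/M/c formula)
C(c,a) = [a^c/(c!(1−ρ))]·P₀ = [0.65765/(2·0.5945)]·0.423003
= 0.55309·0.423003 = 0.233960

Final: 0.233960


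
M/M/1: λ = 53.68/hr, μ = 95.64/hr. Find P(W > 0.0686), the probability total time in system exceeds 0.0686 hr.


W ~ Exponential(μ−λ) for M/M/1.
μ − λ = 95.64 − 53.68 = 41.9600
P(W > t) = e^{−(μ−λ)t} = e^{−2.8785} = 0.056222

Final: 0.056222


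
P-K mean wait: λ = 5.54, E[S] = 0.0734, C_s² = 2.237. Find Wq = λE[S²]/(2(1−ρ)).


ρ = λ·E[S] = 5.54·0.0734 = 0.4066
E[S²] = E[S]²(1+C_s²) = 0.0734²·(1+2.237) = 0.017440
Wq = λ·E[S²]/(2(1−ρ)) = 5.54·0.017440/(2·0.5934) = 0.08141 hr

Final: 0.08141 hr


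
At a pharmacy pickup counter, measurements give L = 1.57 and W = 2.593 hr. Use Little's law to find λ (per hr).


λ = L/W = 1.57/2.593 = 0.6055 /hr

Final: 0.6055 /hr


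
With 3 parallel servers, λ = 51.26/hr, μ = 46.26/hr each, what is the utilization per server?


ρ = λ/(cμ) = 51.26/(3·46.26) = 51.26/138.78 = 0.3694

Final: 0.3694


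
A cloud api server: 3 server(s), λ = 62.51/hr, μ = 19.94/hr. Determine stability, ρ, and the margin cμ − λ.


Total capacity cμ = 3·19.94 = 59.82/hr
ρ = λ/(cμ) = 62.51/59.82 = 1.0450
Stable ⇔ ρ < 1: NO
Spare capacity = cμ − λ = 59.82 − 62.51 = -2.69/hr

Final: ρ = 1.0450; unstable; margin = -2.69/hr


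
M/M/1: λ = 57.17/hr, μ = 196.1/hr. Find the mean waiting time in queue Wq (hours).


ρ = 57.17/196.1 = 0.2915
Wq = ρ/(μ−λ) = 0.2915/(196.1 − 57.17) = 0.2915/138.93 = 0.002098 hr

Final: 0.002098 hr


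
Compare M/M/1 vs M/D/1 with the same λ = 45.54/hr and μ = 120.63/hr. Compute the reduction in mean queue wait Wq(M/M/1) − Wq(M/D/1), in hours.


ρ = 45.54/120.63 = 0.3775
Wq(M/M/1) = ρ/(μ−λ) = 0.3775/75.09 = 0.005028 hr
Wq(M/D/1) = ρ/(2(μ−λ)) = 0.002514 hr
Savings = 0.005028 − 0.002514 = 0.002514 hr

Final: 0.002514 hr


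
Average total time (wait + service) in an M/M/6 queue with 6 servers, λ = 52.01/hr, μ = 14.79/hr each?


a = 3.5166; ρ = 0.5861; P₀ = 0.028452
Lq = P₀·a^c·ρ/(c!(1−ρ)²) = 0.25566
Wq = Lq/λ = 0.25566/52.01 = 0.004916 hr
W = Wq + 1/μ = 0.004916 + 0.06761 = 0.07253 hr

Final: 0.07253 hr


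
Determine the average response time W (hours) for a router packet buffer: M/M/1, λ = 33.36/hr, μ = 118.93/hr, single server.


W = 1/(μ−λ) = 1/(118.93 − 33.36) = 1/85.57 = 0.01169 hr

Final: 0.01169 hr


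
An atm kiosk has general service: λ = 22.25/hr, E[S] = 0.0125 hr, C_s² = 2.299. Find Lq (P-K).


ρ = λ·E[S] = 22.25·0.0125 = 0.2781
Lq = ρ²(1+C_s²)/(2(1−ρ)) = 0.07735·(1+2.299)/(2·0.7219)
= 0.07735·3.2990/1.4438 = 0.17675

Final: 0.17675


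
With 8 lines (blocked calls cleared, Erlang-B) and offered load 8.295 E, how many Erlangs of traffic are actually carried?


B(8,8.295) = 0.251790 (Erlang-B)
Carried load = a(1 − B) = 8.295·(1 − 0.251790) = 8.295·0.748210 = 6.2064 E

Final: 6.2064 Erlangs


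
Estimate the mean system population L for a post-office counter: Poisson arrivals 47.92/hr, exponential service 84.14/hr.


ρ = λ/μ = 47.92/84.14 = 0.5695
L = ρ/(1−ρ) = 0.5695/(1 − 0.5695) = 0.5695/0.4305 = 1.3230

Final: 1.3230


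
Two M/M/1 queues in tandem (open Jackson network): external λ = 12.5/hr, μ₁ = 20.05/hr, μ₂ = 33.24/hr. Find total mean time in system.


Each node sees arrival rate λ = 12.5/hr (tandem ⇒ throughput preserved).
W₁ = 1/(μ₁−λ) = 1/(20.05−12.5) = 0.13245 hr
W₂ = 1/(μ₂−λ) = 1/(33.24−12.5) = 0.04822 hr
W_total = W₁ + W₂ = 0.13245 + 0.04822 = 0.18067 hr

Final: 0.18067 hr


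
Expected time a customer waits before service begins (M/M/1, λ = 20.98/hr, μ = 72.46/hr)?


ρ = 20.98/72.46 = 0.2895
Wq = ρ/(μ−λ) = 0.2895/(72.46 − 20.98) = 0.2895/51.48 = 0.005624 hr

Final: 0.005624 hr


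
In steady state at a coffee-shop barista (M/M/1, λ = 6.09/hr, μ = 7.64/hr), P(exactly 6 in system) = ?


ρ = 6.09/7.64 = 0.7971
P_n = (1−ρ)·ρ^n = (1 − 0.7971)·0.7971^6 = 0.2029·0.256533 = 0.052045

Final: 0.052045


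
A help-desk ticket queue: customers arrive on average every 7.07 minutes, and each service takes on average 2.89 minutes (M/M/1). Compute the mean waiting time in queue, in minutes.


λ = 60/7.07 = 8.4866 /hr
μ = 60/2.89 = 20.7612 /hr
ρ = λ/μ = 8.4866/20.7612 = 0.4088
Wq = ρ/(μ−λ) = 0.4088/(20.7612−8.4866) = 0.03330 hr
In minutes: 0.03330·60 = 1.998 min

Final: 1.998 min


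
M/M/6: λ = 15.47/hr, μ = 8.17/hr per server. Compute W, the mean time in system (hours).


a = 1.8935; ρ = 0.3156; P₀ = 0.150383
Lq = P₀·a^c·ρ/(c!(1−ρ)²) = 0.006486
Wq = Lq/λ = 0.006486/15.47 = 0.0004192 hr
W = Wq + 1/μ = 0.0004192 + 0.12240 = 0.12282 hr

Final: 0.12282 hr


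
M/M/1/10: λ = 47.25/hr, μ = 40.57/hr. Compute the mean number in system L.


ρ = 47.25/40.57 = 1.1647
L = ρ[1 − (K+1)ρ^K + Kρ^(K+1)] / [(1−ρ)(1−ρ^(K+1))]
Numerator: 1.1647·(1 − 11·4.591642 + 10·5.347673) = 4.622121
Denominator: (-0.1647)·(-4.347673) = 0.715860
L = 4.622121/0.715860 = 6.4567

Final: 6.4567


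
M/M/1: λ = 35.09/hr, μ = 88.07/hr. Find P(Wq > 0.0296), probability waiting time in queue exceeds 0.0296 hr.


ρ = 35.09/88.07 = 0.3984
P(Wq > t) = ρ·e^{−(μ−λ)t} = 0.3984·e^{−1.5682}
= 0.3984·0.208418 = 0.083041

Final: 0.083041


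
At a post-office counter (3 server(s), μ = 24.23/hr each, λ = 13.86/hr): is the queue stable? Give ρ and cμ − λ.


Total capacity cμ = 3·24.23 = 72.69/hr
ρ = λ/(cμ) = 13.86/72.69 = 0.1907
Stable ⇔ ρ < 1: YES
Spare capacity = cμ − λ = 72.69 − 13.86 = 58.83/hr

Final: ρ = 0.1907; stable; margin = 58.83/hr


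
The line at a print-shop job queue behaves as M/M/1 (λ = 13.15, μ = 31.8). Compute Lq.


ρ = 13.15/31.8 = 0.4135
Lq = ρ²/(1−ρ) = 0.1710/0.5865 = 0.2916

Final: 0.2916


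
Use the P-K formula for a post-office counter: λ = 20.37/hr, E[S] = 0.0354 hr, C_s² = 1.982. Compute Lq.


ρ = λ·E[S] = 20.37·0.0354 = 0.7211
Lq = ρ²(1+C_s²)/(2(1−ρ)) = 0.5200·(1+1.982)/(2·0.2789)
= 0.5200·2.9820/0.5578 = 2.77981

Final: 2.77981


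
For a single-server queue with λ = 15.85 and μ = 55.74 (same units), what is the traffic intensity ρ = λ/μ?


ρ = λ/μ = 15.85/55.74 = 0.2844

Final: 0.2844


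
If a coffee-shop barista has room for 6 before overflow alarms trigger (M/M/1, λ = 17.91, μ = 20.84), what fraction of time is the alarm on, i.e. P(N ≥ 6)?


ρ = 17.91/20.84 = 0.8594
P(N ≥ n) = ρ^n = 0.8594^6 = 0.402891

Final: 0.402891


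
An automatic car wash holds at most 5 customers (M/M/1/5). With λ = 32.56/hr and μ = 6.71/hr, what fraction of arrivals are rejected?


ρ = λ/μ = 32.56/6.71 = 4.8525
P_K = (1−ρ)ρ^K/(1−ρ^(K+1)) = (-3.8525·2690.353699)/(1 − 13054.831066)
= -10364.477367/-13053.831066 = 0.793980

Final: 0.793980


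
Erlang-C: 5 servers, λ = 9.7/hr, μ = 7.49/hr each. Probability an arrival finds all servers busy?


a = λ/μ = 1.2951; ρ = a/5 = 0.2590
P₀ = 0.273685 (from M/M/c formula)
C(c,a) = [a^c/(c!(1−ρ))]·P₀ = [3.64292/(120·0.7410)]·0.273685
= 0.04097·0.273685 = 0.011213

Final: 0.011213


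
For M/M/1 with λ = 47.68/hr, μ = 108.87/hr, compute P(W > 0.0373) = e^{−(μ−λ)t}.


W ~ Exponential(μ−λ) for M/M/1.
μ − λ = 108.87 − 47.68 = 61.1900
P(W > t) = e^{−(μ−λ)t} = e^{−2.2824} = 0.102040

Final: 0.102040


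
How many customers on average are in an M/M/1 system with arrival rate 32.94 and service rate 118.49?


ρ = λ/μ = 32.94/118.49 = 0.2780
L = ρ/(1−ρ) = 0.2780/(1 − 0.2780) = 0.2780/0.7220 = 0.3850

Final: 0.3850


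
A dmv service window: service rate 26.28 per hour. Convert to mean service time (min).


Mean service time = 1/μ = 1/26.28 hour = 0.03805 hour
In minutes: 0.03805 × 60 = 2.2831 min

Final: 2.2831 min


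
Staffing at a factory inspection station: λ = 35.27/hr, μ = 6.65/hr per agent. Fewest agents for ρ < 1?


Stability requires cμ > λ ⇔ c > λ/μ.
λ/μ = 35.27/6.65 = 5.3038
Minimum integer c = ⌊5.3038⌋ + 1 = 6
Check: 6·6.65 = 39.90 > 35.27, while 5·6.65 = 33.25 ≤ 35.27

Final: 6 servers


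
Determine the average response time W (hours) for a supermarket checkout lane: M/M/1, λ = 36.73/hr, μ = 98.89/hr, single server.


W = 1/(μ−λ) = 1/(98.89 − 36.73) = 1/62.16 = 0.01609 hr

Final: 0.01609 hr


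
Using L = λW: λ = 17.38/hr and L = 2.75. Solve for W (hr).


W = L/λ = 2.75/17.38 = 0.1582 hr

Final: 0.1582 hr


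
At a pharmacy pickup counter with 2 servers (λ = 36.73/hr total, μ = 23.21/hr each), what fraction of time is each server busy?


ρ = λ/(cμ) = 36.73/(2·23.21) = 36.73/46.42 = 0.7913

Final: 0.7913


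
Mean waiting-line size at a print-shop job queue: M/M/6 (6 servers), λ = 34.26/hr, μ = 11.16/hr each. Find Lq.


a = λ/μ = 3.0699; ρ = a/6 = 0.5116
P₀ = 0.045543
Lq = P₀·a^c·ρ / (c!·(1−ρ)²) = 0.045543·837.02607·0.5116/(720·0.23849)
= 0.11359

Final: 0.11359


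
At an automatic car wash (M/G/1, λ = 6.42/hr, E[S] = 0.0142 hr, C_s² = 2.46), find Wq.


ρ = λ·E[S] = 6.42·0.0142 = 0.09116
E[S²] = E[S]²(1+C_s²) = 0.0142²·(1+2.46) = 0.0006977
Wq = λ·E[S²]/(2(1−ρ)) = 6.42·0.0006977/(2·0.9088) = 0.002464 hr

Final: 0.002464 hr


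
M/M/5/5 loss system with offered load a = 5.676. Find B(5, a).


B(c,a) = (a^c/c!) / Σ_{k=0}^{c} a^k/k!
a^5/5! = 49.094257
Σ terms (k=0..5): 1.00000 + 5.67600 + 16.10849 + 30.47726 + 43.24723 + 49.09426 = 145.603235
B = 49.094257/145.603235 = 0.337178

Final: 0.337178


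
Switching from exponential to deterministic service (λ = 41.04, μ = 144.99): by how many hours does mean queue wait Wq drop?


ρ = 41.04/144.99 = 0.2831
Wq(M/M/1) = ρ/(μ−λ) = 0.2831/103.95 = 0.002723 hr
Wq(M/D/1) = ρ/(2(μ−λ)) = 0.001361 hr
Savings = 0.002723 − 0.001361 = 0.001361 hr

Final: 0.001361 hr


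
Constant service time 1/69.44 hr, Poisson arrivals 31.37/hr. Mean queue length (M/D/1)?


ρ = 31.37/69.44 = 0.4518
M/D/1: Lq = ρ²/(2(1−ρ)) = 0.2041/(2·0.5482) = 0.18613

Final: 0.18613


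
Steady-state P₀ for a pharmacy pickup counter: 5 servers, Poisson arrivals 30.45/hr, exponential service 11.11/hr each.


a = λ/μ = 30.45/11.11 = 2.7408; ρ = a/c = 0.5482
Σ_{k=0}^{4} a^k/k! (terms k=0..4) = 1.00000 + 2.74077 + 3.75592 + 3.43138 + 2.35116 = 13.27923
Tail: a^5/(5!(1−ρ)) = 154.65579/(120·0.4518) = 2.85230
P₀ = 1/(13.27923 + 2.85230) = 1/16.13153 = 0.061990

Final: 0.061990


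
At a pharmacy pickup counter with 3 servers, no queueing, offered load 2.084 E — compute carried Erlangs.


B(3,2.084) = 0.223017 (Erlang-B)
Carried load = a(1 − B) = 2.084·(1 − 0.223017) = 2.084·0.776983 = 1.6192 E

Final: 1.6192 Erlangs


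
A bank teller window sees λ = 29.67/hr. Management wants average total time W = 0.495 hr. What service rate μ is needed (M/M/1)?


W = 1/(μ−λ) ⇒ μ − λ = 1/W = 1/0.495 = 2.0202
μ = λ + 1/W = 29.67 + 2.0202 = 31.6902 per hr

Final: 31.6902 /hr


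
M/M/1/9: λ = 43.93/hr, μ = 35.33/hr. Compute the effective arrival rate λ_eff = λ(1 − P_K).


ρ = 1.2434; P_K = (1−ρ)ρ^9/(1−ρ^10) = 0.220754
λ_eff = λ(1 − P_K) = 43.93·(1 − 0.220754) = 43.93·0.779246 = 34.2323 /hr

Final: 34.2323 /hr


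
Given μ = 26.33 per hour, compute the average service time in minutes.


Mean service time = 1/μ = 1/26.33 hour = 0.03798 hour
In minutes: 0.03798 × 60 = 2.2788 min

Final: 2.2788 min


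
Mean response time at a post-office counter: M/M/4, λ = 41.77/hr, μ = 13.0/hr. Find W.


a = 3.2131; ρ = 0.8033; P₀ = 0.026683
Lq = P₀·a^c·ρ/(c!(1−ρ)²) = 2.45936
Wq = Lq/λ = 2.45936/41.77 = 0.05888 hr
W = Wq + 1/μ = 0.05888 + 0.07692 = 0.13580 hr

Final: 0.13580 hr


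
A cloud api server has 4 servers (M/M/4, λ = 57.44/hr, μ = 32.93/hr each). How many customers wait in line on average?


a = λ/μ = 1.7443; ρ = a/4 = 0.4361
P₀ = 0.171405
Lq = P₀·a^c·ρ / (c!·(1−ρ)²) = 0.171405·9.25744·0.4361/(24·0.31801)
= 0.09066

Final: 0.09066


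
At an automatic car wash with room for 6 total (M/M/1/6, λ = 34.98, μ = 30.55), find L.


ρ = 34.98/30.55 = 1.1450
L = ρ[1 − (K+1)ρ^K + Kρ^(K+1)] / [(1−ρ)(1−ρ^(K+1))]
Numerator: 1.1450·(1 − 7·2.253469 + 6·2.580240) = 0.809704
Denominator: (-0.1450)·(-1.580240) = 0.229148
L = 0.809704/0.229148 = 3.5335

Final: 3.5335


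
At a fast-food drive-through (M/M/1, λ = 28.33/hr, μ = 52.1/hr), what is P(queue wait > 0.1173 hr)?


ρ = 28.33/52.1 = 0.5438
P(Wq > t) = ρ·e^{−(μ−λ)t} = 0.5438·e^{−2.7882}
= 0.5438·0.061531 = 0.033458

Final: 0.033458


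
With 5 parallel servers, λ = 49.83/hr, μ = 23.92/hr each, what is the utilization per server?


ρ = λ/(cμ) = 49.83/(5·23.92) = 49.83/119.60 = 0.4166

Final: 0.4166


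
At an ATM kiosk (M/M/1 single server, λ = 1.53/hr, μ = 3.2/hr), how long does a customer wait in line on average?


ρ = 1.53/3.2 = 0.4781
Wq = ρ/(μ−λ) = 0.4781/(3.2 − 1.53) = 0.4781/1.67 = 0.2863 hr

Final: 0.2863 hr


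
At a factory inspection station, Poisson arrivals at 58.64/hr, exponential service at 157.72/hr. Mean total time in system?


W = 1/(μ−λ) = 1/(157.72 − 58.64) = 1/99.08 = 0.01009 hr

Final: 0.01009 hr


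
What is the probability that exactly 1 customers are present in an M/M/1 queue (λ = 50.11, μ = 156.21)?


ρ = 50.11/156.21 = 0.3208
P_n = (1−ρ)·ρ^n = (1 − 0.3208)·0.3208^1 = 0.6792·0.320786 = 0.217882

Final: 0.217882


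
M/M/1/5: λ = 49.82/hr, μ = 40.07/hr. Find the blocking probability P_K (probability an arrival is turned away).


ρ = λ/μ = 49.82/40.07 = 1.2433
P_K = (1−ρ)ρ^K/(1−ρ^(K+1)) = (-0.2433·2.971132)/(1 − 3.694080)
= -0.722948/-2.694080 = 0.268347

Final: 0.268347


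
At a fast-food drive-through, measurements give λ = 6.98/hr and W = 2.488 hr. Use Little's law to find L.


L = λW = 6.98·2.488 = 17.3662

Final: 17.3662


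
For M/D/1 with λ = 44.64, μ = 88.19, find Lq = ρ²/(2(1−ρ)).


ρ = 44.64/88.19 = 0.5062
M/D/1: Lq = ρ²/(2(1−ρ)) = 0.2562/(2·0.4938) = 0.25942

Final: 0.25942


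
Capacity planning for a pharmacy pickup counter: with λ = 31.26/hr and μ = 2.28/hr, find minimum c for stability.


Stability requires cμ > λ ⇔ c > λ/μ.
λ/μ = 31.26/2.28 = 13.7105
Minimum integer c = ⌊13.7105⌋ + 1 = 14
Check: 14·2.28 = 31.92 > 31.26, while 13·2.28 = 29.64 ≤ 31.26

Final: 14 servers


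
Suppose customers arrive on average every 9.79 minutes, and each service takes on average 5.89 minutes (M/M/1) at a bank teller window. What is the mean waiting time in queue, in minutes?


λ = 60/9.79 = 6.1287 /hr
μ = 60/5.89 = 10.1868 /hr
ρ = λ/μ = 6.1287/10.1868 = 0.6016
Wq = ρ/(μ−λ) = 0.6016/(10.1868−6.1287) = 0.14826 hr
In minutes: 0.14826·60 = 8.895 min

Final: 8.895 min


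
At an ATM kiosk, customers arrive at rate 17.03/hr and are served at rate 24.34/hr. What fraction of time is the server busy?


ρ = λ/μ = 17.03/24.34 = 0.6997

Final: 0.6997


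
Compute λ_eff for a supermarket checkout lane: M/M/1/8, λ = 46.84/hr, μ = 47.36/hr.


ρ = 0.9890; P_K = (1−ρ)ρ^8/(1−ρ^9) = 0.106268
λ_eff = λ(1 − P_K) = 46.84·(1 − 0.106268) = 46.84·0.893732 = 41.8624 /hr

Final: 41.8624 /hr


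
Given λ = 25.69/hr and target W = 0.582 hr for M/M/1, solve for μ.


W = 1/(μ−λ) ⇒ μ − λ = 1/W = 1/0.582 = 1.7182
μ = λ + 1/W = 25.69 + 1.7182 = 27.4082 per hr

Final: 27.4082 /hr


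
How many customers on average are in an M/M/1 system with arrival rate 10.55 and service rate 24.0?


ρ = λ/μ = 10.55/24.0 = 0.4396
L = ρ/(1−ρ) = 0.4396/(1 − 0.4396) = 0.4396/0.5604 = 0.7844

Final: 0.7844


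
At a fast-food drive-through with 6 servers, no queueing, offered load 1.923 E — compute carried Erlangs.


B(6,1.923) = 0.010304 (Erlang-B)
Carried load = a(1 − B) = 1.923·(1 − 0.010304) = 1.923·0.989696 = 1.9032 E

Final: 1.9032 Erlangs


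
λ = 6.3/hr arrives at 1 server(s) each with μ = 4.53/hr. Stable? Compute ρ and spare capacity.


Total capacity cμ = 1·4.53 = 4.53/hr
ρ = λ/(cμ) = 6.3/4.53 = 1.3907
Stable ⇔ ρ < 1: NO
Spare capacity = cμ − λ = 4.53 − 6.3 = -1.77/hr

Final: ρ = 1.3907; unstable; margin = -1.77/hr


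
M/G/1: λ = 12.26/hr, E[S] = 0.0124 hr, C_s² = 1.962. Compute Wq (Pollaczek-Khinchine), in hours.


ρ = λ·E[S] = 12.26·0.0124 = 0.1520
E[S²] = E[S]²(1+C_s²) = 0.0124²·(1+1.962) = 0.0004554
Wq = λ·E[S²]/(2(1−ρ)) = 12.26·0.0004554/(2·0.8480) = 0.003292 hr

Final: 0.003292 hr


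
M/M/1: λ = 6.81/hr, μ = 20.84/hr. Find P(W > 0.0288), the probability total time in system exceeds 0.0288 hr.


W ~ Exponential(μ−λ) for M/M/1.
μ − λ = 20.84 − 6.81 = 14.0300
P(W > t) = e^{−(μ−λ)t} = e^{−0.4041} = 0.667601

Final: 0.667601


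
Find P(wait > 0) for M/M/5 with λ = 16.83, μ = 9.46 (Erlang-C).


a = λ/μ = 1.7791; ρ = a/5 = 0.3558
P₀ = 0.168122 (from M/M/c formula)
C(c,a) = [a^c/(c!(1−ρ))]·P₀ = [17.82235/(120·0.6442)]·0.168122
= 0.23055·0.168122 = 0.038761

Final: 0.038761


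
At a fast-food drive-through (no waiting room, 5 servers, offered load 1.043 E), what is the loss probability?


B(c,a) = (a^c/c!) / Σ_{k=0}^{c} a^k/k!
a^5/5! = 0.010286
Σ terms (k=0..5): 1.00000 + 1.04300 + 0.54392 + 0.18910 + 0.04931 + 0.01029 = 2.835624
B = 0.010286/2.835624 = 0.003627

Final: 0.003627


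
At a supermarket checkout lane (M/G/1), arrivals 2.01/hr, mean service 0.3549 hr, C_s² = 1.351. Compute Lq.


ρ = λ·E[S] = 2.01·0.3549 = 0.7133
Lq = ρ²(1+C_s²)/(2(1−ρ)) = 0.5089·(1+1.351)/(2·0.2867)
= 0.5089·2.3510/0.5733 = 2.08676

Final: 2.08676


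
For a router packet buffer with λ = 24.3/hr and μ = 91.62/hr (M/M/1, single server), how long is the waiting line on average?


ρ = 24.3/91.62 = 0.2652
Lq = ρ²/(1−ρ) = 0.07034/0.7348 = 0.09574

Final: 0.09574


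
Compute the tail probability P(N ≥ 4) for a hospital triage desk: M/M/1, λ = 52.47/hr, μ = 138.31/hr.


ρ = 52.47/138.31 = 0.3794
P(N ≥ n) = ρ^n = 0.3794^4 = 0.020712

Final: 0.020712


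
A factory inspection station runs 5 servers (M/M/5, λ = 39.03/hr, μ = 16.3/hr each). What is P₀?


a = λ/μ = 39.03/16.3 = 2.3945; ρ = a/c = 0.4789
Σ_{k=0}^{4} a^k/k! (terms k=0..4) = 1.00000 + 2.39448 + 2.86676 + 2.28813 + 1.36972 = 9.91910
Tail: a^5/(5!(1−ρ)) = 78.71450/(120·0.5211) = 1.25878
P₀ = 1/(9.91910 + 1.25878) = 1/11.17788 = 0.089462

Final: 0.089462


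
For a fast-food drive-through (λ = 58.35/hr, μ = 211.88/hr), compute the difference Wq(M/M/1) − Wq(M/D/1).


ρ = 58.35/211.88 = 0.2754
Wq(M/M/1) = ρ/(μ−λ) = 0.2754/153.53 = 0.001794 hr
Wq(M/D/1) = ρ/(2(μ−λ)) = 0.0008969 hr
Savings = 0.001794 − 0.0008969 = 0.0008969 hr

Final: 0.0008969 hr


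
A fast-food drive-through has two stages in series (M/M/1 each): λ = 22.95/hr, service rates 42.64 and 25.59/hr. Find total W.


Each node sees arrival rate λ = 22.95/hr (tandem ⇒ throughput preserved).
W₁ = 1/(μ₁−λ) = 1/(42.64−22.95) = 0.05079 hr
W₂ = 1/(μ₂−λ) = 1/(25.59−22.95) = 0.37879 hr
W_total = W₁ + W₂ = 0.05079 + 0.37879 = 0.42958 hr

Final: 0.42958 hr


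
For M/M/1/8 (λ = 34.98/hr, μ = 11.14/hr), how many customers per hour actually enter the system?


ρ = 3.1400; P_K = (1−ρ)ρ^8/(1−ρ^9) = 0.681555
λ_eff = λ(1 − P_K) = 34.98·(1 − 0.681555) = 34.98·0.318445 = 11.1392 /hr

Final: 11.1392 /hr


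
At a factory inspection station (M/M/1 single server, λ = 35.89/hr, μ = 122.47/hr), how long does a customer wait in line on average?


ρ = 35.89/122.47 = 0.2931
Wq = ρ/(μ−λ) = 0.2931/(122.47 − 35.89) = 0.2931/86.58 = 0.003385 hr

Final: 0.003385 hr


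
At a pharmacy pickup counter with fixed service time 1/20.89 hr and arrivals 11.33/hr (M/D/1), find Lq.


ρ = 11.33/20.89 = 0.5424
M/D/1: Lq = ρ²/(2(1−ρ)) = 0.2942/(2·0.4576) = 0.32139

Final: 0.32139


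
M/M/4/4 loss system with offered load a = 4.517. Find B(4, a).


B(c,a) = (a^c/c!) / Σ_{k=0}^{c} a^k/k!
a^4/4! = 17.345592
Σ terms (k=0..4): 1.00000 + 4.51700 + 10.20164 + 15.36028 + 17.34559 = 48.424512
B = 17.345592/48.424512 = 0.358199

Final: 0.358199


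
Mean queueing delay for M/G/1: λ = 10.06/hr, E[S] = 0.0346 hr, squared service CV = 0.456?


ρ = λ·E[S] = 10.06·0.0346 = 0.3481
E[S²] = E[S]²(1+C_s²) = 0.0346²·(1+0.456) = 0.001743
Wq = λ·E[S²]/(2(1−ρ)) = 10.06·0.001743/(2·0.6519) = 0.01345 hr

Final: 0.01345 hr


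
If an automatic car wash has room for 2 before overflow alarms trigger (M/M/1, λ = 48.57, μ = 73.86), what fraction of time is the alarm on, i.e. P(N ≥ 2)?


ρ = 48.57/73.86 = 0.6576
P(N ≥ n) = ρ^n = 0.6576^2 = 0.432432

Final: 0.432432


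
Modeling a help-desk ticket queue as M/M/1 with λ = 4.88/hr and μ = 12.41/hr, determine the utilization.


ρ = λ/μ = 4.88/12.41 = 0.3932

Final: 0.3932


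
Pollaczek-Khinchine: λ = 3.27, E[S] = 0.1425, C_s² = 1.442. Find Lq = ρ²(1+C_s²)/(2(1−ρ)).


ρ = λ·E[S] = 3.27·0.1425 = 0.4660
Lq = ρ²(1+C_s²)/(2(1−ρ)) = 0.2171·(1+1.442)/(2·0.5340)
= 0.2171·2.4420/1.0680 = 0.49645

Final: 0.49645


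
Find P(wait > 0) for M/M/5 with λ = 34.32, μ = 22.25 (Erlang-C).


a = λ/μ = 1.5425; ρ = a/5 = 0.3085
P₀ = 0.213456 (from M/M/c formula)
C(c,a) = [a^c/(c!(1−ρ))]·P₀ = [8.73145/(120·0.6915)]·0.213456
= 0.10522·0.213456 = 0.022460

Final: 0.022460


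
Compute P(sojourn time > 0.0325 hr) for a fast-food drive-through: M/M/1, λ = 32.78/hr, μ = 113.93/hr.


W ~ Exponential(μ−λ) for M/M/1.
μ − λ = 113.93 − 32.78 = 81.1500
P(W > t) = e^{−(μ−λ)t} = e^{−2.6374} = 0.071549

Final: 0.071549


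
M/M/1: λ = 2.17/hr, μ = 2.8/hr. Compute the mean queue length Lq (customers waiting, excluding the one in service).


ρ = 2.17/2.8 = 0.7750
Lq = ρ²/(1−ρ) = 0.6006/0.2250 = 2.6694

Final: 2.6694


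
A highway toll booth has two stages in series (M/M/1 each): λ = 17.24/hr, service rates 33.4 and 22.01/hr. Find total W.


Each node sees arrival rate λ = 17.24/hr (tandem ⇒ throughput preserved).
W₁ = 1/(μ₁−λ) = 1/(33.4−17.24) = 0.06188 hr
W₂ = 1/(μ₂−λ) = 1/(22.01−17.24) = 0.20964 hr
W_total = W₁ + W₂ = 0.06188 + 0.20964 = 0.27152 hr

Final: 0.27152 hr


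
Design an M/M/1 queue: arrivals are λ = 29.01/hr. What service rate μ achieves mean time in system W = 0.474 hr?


W = 1/(μ−λ) ⇒ μ − λ = 1/W = 1/0.474 = 2.1097
μ = λ + 1/W = 29.01 + 2.1097 = 31.1197 per hr

Final: 31.1197 /hr


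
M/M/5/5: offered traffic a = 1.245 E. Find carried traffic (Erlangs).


B(5,1.245) = 0.007190 (Erlang-B)
Carried load = a(1 − B) = 1.245·(1 − 0.007190) = 1.245·0.992810 = 1.2360 E

Final: 1.2360 Erlangs


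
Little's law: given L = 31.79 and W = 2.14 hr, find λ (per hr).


λ = L/W = 31.79/2.14 = 14.8551 /hr

Final: 14.8551 /hr


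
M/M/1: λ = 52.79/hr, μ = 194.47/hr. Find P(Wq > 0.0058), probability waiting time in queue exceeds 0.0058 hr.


ρ = 52.79/194.47 = 0.2715
P(Wq > t) = ρ·e^{−(μ−λ)t} = 0.2715·e^{−0.8217}
= 0.2715·0.439664 = 0.119349

Final: 0.119349


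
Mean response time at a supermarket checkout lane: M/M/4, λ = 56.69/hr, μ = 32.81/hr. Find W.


a = 1.7278; ρ = 0.4320; P₀ = 0.174399
Lq = P₀·a^c·ρ/(c!(1−ρ)²) = 0.08670
Wq = Lq/λ = 0.08670/56.69 = 0.001529 hr
W = Wq + 1/μ = 0.001529 + 0.03048 = 0.03201 hr

Final: 0.03201 hr


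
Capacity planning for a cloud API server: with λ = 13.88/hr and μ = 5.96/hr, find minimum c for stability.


Stability requires cμ > λ ⇔ c > λ/μ.
λ/μ = 13.88/5.96 = 2.3289
Minimum integer c = ⌊2.3289⌋ + 1 = 3
Check: 3·5.96 = 17.88 > 13.88, while 2·5.96 = 11.92 ≤ 13.88

Final: 3 servers


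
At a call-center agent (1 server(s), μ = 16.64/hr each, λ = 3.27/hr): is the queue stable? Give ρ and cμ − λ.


Total capacity cμ = 1·16.64 = 16.64/hr
ρ = λ/(cμ) = 3.27/16.64 = 0.1965
Stable ⇔ ρ < 1: YES
Spare capacity = cμ − λ = 16.64 − 3.27 = 13.37/hr

Final: ρ = 0.1965; stable; margin = 13.37/hr


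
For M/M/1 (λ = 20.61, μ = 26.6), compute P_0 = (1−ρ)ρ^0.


ρ = 20.61/26.6 = 0.7748
P_n = (1−ρ)·ρ^n = (1 − 0.7748)·0.7748^0 = 0.2252·1.000000 = 0.225188

Final: 0.225188


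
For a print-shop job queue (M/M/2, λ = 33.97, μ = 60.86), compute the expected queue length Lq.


a = λ/μ = 0.5582; ρ = a/2 = 0.2791
P₀ = 0.563620
Lq = P₀·a^c·ρ / (c!·(1−ρ)²) = 0.563620·0.31155·0.2791/(2·0.51972)
= 0.04715

Final: 0.04715


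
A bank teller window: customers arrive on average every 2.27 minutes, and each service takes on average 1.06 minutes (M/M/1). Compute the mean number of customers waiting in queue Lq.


λ = 60/2.27 = 26.4317 /hr
μ = 60/1.06 = 56.6038 /hr
ρ = λ/μ = 26.4317/56.6038 = 0.4670
Lq = ρ²/(1−ρ) = 0.2181/0.5330 = 0.4091

Final: 0.4091


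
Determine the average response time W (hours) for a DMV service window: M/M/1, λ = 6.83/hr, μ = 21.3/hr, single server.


W = 1/(μ−λ) = 1/(21.3 − 6.83) = 1/14.47 = 0.06911 hr

Final: 0.06911 hr


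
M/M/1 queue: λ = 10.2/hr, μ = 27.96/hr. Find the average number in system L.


ρ = λ/μ = 10.2/27.96 = 0.3648
L = ρ/(1−ρ) = 0.3648/(1 − 0.3648) = 0.3648/0.6352 = 0.5743

Final: 0.5743


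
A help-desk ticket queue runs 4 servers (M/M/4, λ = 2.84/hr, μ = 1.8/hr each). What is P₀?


a = λ/μ = 2.84/1.8 = 1.5778; ρ = a/c = 0.3944
Σ_{k=0}^{3} a^k/k! (terms k=0..3) = 1.00000 + 1.57778 + 1.24469 + 0.65462 = 4.47708
Tail: a^4/(4!(1−ρ)) = 6.19703/(24·0.6056) = 0.42640
P₀ = 1/(4.47708 + 0.42640) = 1/4.90349 = 0.203937

Final: 0.203937


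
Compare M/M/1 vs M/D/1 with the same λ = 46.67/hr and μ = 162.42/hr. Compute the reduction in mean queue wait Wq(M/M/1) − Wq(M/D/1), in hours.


ρ = 46.67/162.42 = 0.2873
Wq(M/M/1) = ρ/(μ−λ) = 0.2873/115.75 = 0.002482 hr
Wq(M/D/1) = ρ/(2(μ−λ)) = 0.001241 hr
Savings = 0.002482 − 0.001241 = 0.001241 hr

Final: 0.001241 hr


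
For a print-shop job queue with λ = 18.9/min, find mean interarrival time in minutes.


Mean interarrival time = 1/λ = 1/18.9 minute = 0.05291 minute
In minutes: 0.05291 × 1 = 0.05291 min

Final: 0.05291 min


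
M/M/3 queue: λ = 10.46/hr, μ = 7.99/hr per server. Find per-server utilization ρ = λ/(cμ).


ρ = λ/(cμ) = 10.46/(3·7.99) = 10.46/23.97 = 0.4364

Final: 0.4364


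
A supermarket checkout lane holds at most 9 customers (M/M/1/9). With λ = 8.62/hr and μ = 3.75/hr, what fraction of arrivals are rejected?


ρ = λ/μ = 8.62/3.75 = 2.2987
P_K = (1−ρ)ρ^K/(1−ρ^(K+1)) = (-1.2987·1791.777105)/(1 − 4118.698305)
= -2326.921200/-4117.698305 = 0.565102

Final: 0.565102


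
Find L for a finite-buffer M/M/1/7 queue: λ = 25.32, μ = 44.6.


ρ = 25.32/44.6 = 0.5677
L = ρ[1 − (K+1)ρ^K + Kρ^(K+1)] / [(1−ρ)(1−ρ^(K+1))]
Numerator: 0.5677·(1 − 8·0.019006 + 7·0.010790) = 0.524271
Denominator: (0.4323)·(0.989210) = 0.427623
L = 0.524271/0.427623 = 1.2260

Final: 1.2260


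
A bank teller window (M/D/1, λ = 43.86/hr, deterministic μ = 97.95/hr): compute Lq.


ρ = 43.86/97.95 = 0.4478
M/D/1: Lq = ρ²/(2(1−ρ)) = 0.2005/(2·0.5522) = 0.18155

Final: 0.18155


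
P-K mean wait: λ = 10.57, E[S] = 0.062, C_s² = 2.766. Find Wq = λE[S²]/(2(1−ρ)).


ρ = λ·E[S] = 10.57·0.062 = 0.6553
E[S²] = E[S]²(1+C_s²) = 0.062²·(1+2.766) = 0.014477
Wq = λ·E[S²]/(2(1−ρ)) = 10.57·0.014477/(2·0.3447) = 0.22198 hr

Final: 0.22198 hr


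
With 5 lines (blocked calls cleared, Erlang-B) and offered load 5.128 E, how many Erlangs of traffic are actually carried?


B(5,5.128) = 0.295166 (Erlang-B)
Carried load = a(1 − B) = 5.128·(1 − 0.295166) = 5.128·0.704834 = 3.6144 E

Final: 3.6144 Erlangs


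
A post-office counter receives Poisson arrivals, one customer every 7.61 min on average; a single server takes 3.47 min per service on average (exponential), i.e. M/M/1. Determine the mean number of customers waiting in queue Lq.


λ = 60/7.61 = 7.8844 /hr
μ = 60/3.47 = 17.2911 /hr
ρ = λ/μ = 7.8844/17.2911 = 0.4560
Lq = ρ²/(1−ρ) = 0.2079/0.5440 = 0.3822

Final: 0.3822


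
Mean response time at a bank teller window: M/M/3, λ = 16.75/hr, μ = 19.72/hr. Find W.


a = 0.8494; ρ = 0.2831; P₀ = 0.425062
Lq = P₀·a^c·ρ/(c!(1−ρ)²) = 0.02392
Wq = Lq/λ = 0.02392/16.75 = 0.001428 hr
W = Wq + 1/μ = 0.001428 + 0.05071 = 0.05214 hr

Final: 0.05214 hr


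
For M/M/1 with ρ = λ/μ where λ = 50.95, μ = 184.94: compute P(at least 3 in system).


ρ = 50.95/184.94 = 0.2755
P(N ≥ n) = ρ^n = 0.2755^3 = 0.020909

Final: 0.020909


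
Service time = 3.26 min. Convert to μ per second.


μ = 1/(service time) in consistent units.
1 second = 0.0166667 min, so μ = 0.0166667/3.26 = 0.005112 per second

Final: 0.005112 /sec


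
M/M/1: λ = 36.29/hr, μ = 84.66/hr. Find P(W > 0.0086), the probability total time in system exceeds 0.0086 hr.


W ~ Exponential(μ−λ) for M/M/1.
μ − λ = 84.66 − 36.29 = 48.3700
P(W > t) = e^{−(μ−λ)t} = e^{−0.4160} = 0.659692

Final: 0.659692


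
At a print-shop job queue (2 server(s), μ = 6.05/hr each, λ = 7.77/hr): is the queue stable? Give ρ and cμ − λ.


Total capacity cμ = 2·6.05 = 12.10/hr
ρ = λ/(cμ) = 7.77/12.10 = 0.6421
Stable ⇔ ρ < 1: YES
Spare capacity = cμ − λ = 12.10 − 7.77 = 4.33/hr

Final: ρ = 0.6421; stable; margin = 4.33/hr


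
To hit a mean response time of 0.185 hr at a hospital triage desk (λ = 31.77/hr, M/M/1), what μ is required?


W = 1/(μ−λ) ⇒ μ − λ = 1/W = 1/0.185 = 5.4054
μ = λ + 1/W = 31.77 + 5.4054 = 37.1754 per hr

Final: 37.1754 /hr


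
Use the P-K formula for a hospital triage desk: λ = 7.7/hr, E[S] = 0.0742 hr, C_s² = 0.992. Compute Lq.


ρ = λ·E[S] = 7.7·0.0742 = 0.5713
Lq = ρ²(1+C_s²)/(2(1−ρ)) = 0.3264·(1+0.992)/(2·0.4287)
= 0.3264·1.9920/0.8573 = 0.75847

Final: 0.75847


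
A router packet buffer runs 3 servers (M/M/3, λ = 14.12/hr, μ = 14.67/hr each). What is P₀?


a = λ/μ = 14.12/14.67 = 0.9625; ρ = a/c = 0.3208
Σ_{k=0}^{2} a^k/k! (terms k=0..2) = 1.00000 + 0.96251 + 0.46321 = 2.42572
Tail: a^3/(3!(1−ρ)) = 0.89169/(6·0.6792) = 0.21882
P₀ = 1/(2.42572 + 0.21882) = 1/2.64454 = 0.378138

Final: 0.378138


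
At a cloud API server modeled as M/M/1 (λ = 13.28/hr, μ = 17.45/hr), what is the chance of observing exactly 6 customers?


ρ = 13.28/17.45 = 0.7610
P_n = (1−ρ)·ρ^n = (1 − 0.7610)·0.7610^6 = 0.2390·0.194275 = 0.046425

Final: 0.046425
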